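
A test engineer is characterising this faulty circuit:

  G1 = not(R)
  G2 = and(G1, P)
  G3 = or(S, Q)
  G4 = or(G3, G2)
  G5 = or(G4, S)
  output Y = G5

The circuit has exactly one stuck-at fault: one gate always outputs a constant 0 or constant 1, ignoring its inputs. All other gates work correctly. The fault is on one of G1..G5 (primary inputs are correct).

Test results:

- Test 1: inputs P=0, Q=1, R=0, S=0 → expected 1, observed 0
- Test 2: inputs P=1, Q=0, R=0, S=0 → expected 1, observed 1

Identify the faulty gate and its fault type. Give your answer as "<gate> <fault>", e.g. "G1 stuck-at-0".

Fault-free values for test 1 (P=0, Q=1, R=0, S=0): G1=1, G2=0, G3=1, G4=1, G5=1, giving Y=1. Observed 0.
Test 1: faults giving observed 0 are {G3 stuck-at-0, G4 stuck-at-0, G5 stuck-at-0}.
Test 2 (P=1, Q=0, R=0, S=0): fault-free G1=1, G2=1, G3=0, G4=1, G5=1 → 1; observed 1. Eliminates G4 stuck-at-0, G5 stuck-at-0.
Only G3 stuck-at-0 is consistent with every test.

G3 stuck-at-0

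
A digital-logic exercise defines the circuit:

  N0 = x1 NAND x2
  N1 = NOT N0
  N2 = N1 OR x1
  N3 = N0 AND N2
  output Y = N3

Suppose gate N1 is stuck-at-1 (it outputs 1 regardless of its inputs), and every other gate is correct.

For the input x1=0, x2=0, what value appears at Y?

Propagate with N1 forced: N0=1, N1=1 [stuck-at-1], N2=1, N3=1.
So Y = 1. (Without the fault it would be 0.)

1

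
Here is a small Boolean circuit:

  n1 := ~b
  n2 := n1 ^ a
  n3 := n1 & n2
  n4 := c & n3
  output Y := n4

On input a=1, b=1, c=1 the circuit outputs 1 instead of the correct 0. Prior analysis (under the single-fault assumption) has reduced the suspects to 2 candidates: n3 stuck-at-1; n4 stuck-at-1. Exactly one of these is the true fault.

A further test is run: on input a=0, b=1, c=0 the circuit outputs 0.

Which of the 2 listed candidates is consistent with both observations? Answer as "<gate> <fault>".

n3 stuck-at-1

Evaluate each candidate on input a=0, b=1, c=0:
  n3 stuck-at-1: n1=0, n2=0, n3=1 [stuck-at-1], n4=0 → 0 — matches
  n4 stuck-at-1: n1=0, n2=0, n3=0, n4=1 [stuck-at-1] → 1 — eliminated
Only n3 stuck-at-1 reproduces the observed 0.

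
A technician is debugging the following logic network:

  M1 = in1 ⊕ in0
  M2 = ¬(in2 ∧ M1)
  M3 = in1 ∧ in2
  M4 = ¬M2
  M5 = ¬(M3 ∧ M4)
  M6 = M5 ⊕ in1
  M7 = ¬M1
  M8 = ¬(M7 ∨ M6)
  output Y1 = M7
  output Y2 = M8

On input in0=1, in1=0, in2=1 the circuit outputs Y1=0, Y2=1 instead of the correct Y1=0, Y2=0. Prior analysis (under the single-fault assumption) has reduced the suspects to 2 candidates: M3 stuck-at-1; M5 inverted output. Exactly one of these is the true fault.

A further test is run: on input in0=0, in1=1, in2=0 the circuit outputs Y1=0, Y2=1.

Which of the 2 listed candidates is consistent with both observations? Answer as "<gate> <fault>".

M3 stuck-at-1

Evaluate each candidate on input in0=0, in1=1, in2=0:
  M3 stuck-at-1: M1=1, M2=1, M3=1 [stuck-at-1], M4=0, M5=1, M6=0, M7=0, M8=1 → Y1=0, Y2=1 — matches
  M5 inverted output: M1=1, M2=1, M3=0, M4=0, M5=0 [inverted output], M6=1, M7=0, M8=0 → Y1=0, Y2=0 — eliminated
Only M3 stuck-at-1 reproduces the observed Y1=0, Y2=1.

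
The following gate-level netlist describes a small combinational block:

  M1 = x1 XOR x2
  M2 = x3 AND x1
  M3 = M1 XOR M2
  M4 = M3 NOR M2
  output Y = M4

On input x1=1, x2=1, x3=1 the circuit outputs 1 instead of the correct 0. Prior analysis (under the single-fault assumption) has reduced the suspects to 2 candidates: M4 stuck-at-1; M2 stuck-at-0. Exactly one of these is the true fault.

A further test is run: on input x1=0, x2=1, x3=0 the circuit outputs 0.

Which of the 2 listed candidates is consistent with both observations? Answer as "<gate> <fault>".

Evaluate each candidate on input x1=0, x2=1, x3=0:
  M4 stuck-at-1: M1=1, M2=0, M3=1, M4=1 [stuck-at-1] → 1 — eliminated
  M2 stuck-at-0: M1=1, M2=0 [stuck-at-0], M3=1, M4=0 → 0 — matches
Only M2 stuck-at-0 reproduces the observed 0.

M2 stuck-at-0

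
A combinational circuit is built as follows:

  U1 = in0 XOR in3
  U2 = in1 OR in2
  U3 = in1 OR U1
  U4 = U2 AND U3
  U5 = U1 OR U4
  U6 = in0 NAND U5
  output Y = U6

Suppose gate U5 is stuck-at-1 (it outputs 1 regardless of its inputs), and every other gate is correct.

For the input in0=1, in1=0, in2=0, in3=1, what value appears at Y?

Propagate with U5 forced: U1=0, U2=0, U3=0, U4=0, U5=1 [stuck-at-1], U6=0.
So Y = 0. (Without the fault it would be 1.)

0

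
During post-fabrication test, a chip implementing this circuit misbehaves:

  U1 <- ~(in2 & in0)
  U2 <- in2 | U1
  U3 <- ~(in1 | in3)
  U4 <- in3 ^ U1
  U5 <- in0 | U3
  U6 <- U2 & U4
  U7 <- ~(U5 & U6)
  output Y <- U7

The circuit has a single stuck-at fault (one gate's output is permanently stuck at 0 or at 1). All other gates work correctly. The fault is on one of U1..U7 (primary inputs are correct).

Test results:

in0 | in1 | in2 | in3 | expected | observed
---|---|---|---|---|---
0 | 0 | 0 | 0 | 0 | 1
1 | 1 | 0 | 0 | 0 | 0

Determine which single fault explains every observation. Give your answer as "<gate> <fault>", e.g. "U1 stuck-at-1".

U3 stuck-at-0

Fault-free values for test 1 (in0=0, in1=0, in2=0, in3=0): U1=1, U2=1, U3=1, U4=1, U5=1, U6=1, U7=0, giving Y=0. Observed 1.
Test 1: faults giving observed 1 are {U1 stuck-at-0, U2 stuck-at-0, U3 stuck-at-0, U4 stuck-at-0, U5 stuck-at-0, U6 stuck-at-0, U7 stuck-at-1}.
Test 2 (in0=1, in1=1, in2=0, in3=0): fault-free U1=1, U2=1, U3=0, U4=1, U5=1, U6=1, U7=0 → 0; observed 0. Eliminates U1 stuck-at-0, U2 stuck-at-0, U4 stuck-at-0, U5 stuck-at-0, U6 stuck-at-0, U7 stuck-at-1.
Only U3 stuck-at-0 is consistent with every test.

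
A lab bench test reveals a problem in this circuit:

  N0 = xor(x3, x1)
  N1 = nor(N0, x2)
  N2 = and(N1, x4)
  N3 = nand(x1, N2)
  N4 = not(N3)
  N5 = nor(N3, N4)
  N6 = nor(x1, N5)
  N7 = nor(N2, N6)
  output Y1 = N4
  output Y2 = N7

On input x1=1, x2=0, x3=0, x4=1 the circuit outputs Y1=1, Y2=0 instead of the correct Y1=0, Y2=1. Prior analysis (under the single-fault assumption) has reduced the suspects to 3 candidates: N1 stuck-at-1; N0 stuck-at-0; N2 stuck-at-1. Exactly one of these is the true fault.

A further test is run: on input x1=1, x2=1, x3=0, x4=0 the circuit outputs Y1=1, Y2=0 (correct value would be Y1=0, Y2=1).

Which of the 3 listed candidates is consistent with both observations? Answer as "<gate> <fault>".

N2 stuck-at-1

Evaluate each candidate on input x1=1, x2=1, x3=0, x4=0:
  N1 stuck-at-1: N0=1, N1=1 [stuck-at-1], N2=0, N3=1, N4=0, N5=0, N6=0, N7=1 → Y1=0, Y2=1 — eliminated
  N0 stuck-at-0: N0=0 [stuck-at-0], N1=0, N2=0, N3=1, N4=0, N5=0, N6=0, N7=1 → Y1=0, Y2=1 — eliminated
  N2 stuck-at-1: N0=1, N1=0, N2=1 [stuck-at-1], N3=0, N4=1, N5=0, N6=0, N7=0 → Y1=1, Y2=0 — matches
Only N2 stuck-at-1 reproduces the observed Y1=1, Y2=0.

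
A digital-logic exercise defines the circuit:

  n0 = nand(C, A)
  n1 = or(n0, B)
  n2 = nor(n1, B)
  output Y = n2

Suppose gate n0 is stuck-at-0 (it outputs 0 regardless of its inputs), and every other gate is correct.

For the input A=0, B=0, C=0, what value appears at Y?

Propagate with n0 forced: n0=0 [stuck-at-0], n1=0, n2=1.
So Y = 1. (Without the fault it would be 0.)

1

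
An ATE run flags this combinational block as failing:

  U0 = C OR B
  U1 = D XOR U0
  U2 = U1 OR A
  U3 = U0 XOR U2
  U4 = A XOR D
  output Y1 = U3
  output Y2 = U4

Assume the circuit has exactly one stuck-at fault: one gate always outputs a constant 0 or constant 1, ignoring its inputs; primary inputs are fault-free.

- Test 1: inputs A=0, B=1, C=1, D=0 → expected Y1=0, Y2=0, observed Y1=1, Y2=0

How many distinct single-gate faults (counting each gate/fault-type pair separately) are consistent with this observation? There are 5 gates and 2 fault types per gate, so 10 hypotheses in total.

Fault-free: U0=1, U1=1, U2=1, U3=0, U4=0 → Y1=0, Y2=0. Observed Y1=1, Y2=0.
  U0 stuck-at-0: output Y1=0, Y2=0 ✗
  U0 stuck-at-1: output Y1=0, Y2=0 ✗
  U1 stuck-at-0: output Y1=1, Y2=0 ✓
  U1 stuck-at-1: output Y1=0, Y2=0 ✗
  U2 stuck-at-0: output Y1=1, Y2=0 ✓
  U2 stuck-at-1: output Y1=0, Y2=0 ✗
  U3 stuck-at-0: output Y1=0, Y2=0 ✗
  U3 stuck-at-1: output Y1=1, Y2=0 ✓
  U4 stuck-at-0: output Y1=0, Y2=0 ✗
  U4 stuck-at-1: output Y1=0, Y2=1 ✗
Consistent faults: {U1 stuck-at-0, U2 stuck-at-0, U3 stuck-at-1} — 3 in all.

3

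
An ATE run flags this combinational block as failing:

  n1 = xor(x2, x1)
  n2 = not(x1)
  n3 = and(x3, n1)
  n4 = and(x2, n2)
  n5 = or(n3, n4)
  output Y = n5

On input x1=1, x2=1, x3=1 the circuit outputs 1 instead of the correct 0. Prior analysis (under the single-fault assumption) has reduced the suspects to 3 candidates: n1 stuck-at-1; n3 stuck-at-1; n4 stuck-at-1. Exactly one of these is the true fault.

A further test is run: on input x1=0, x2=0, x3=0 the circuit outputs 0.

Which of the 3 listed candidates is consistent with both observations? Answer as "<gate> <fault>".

n1 stuck-at-1

Evaluate each candidate on input x1=0, x2=0, x3=0:
  n1 stuck-at-1: n1=1 [stuck-at-1], n2=1, n3=0, n4=0, n5=0 → 0 — matches
  n3 stuck-at-1: n1=0, n2=1, n3=1 [stuck-at-1], n4=0, n5=1 → 1 — eliminated
  n4 stuck-at-1: n1=0, n2=1, n3=0, n4=1 [stuck-at-1], n5=1 → 1 — eliminated
Only n1 stuck-at-1 reproduces the observed 0.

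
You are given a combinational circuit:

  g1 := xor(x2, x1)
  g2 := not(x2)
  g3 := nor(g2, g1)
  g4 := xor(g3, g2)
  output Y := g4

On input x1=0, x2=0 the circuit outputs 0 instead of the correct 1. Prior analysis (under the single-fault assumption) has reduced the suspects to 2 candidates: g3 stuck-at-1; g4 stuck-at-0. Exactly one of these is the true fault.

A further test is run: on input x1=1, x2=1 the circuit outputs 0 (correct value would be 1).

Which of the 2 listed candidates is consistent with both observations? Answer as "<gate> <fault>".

g4 stuck-at-0

Evaluate each candidate on input x1=1, x2=1:
  g3 stuck-at-1: g1=0, g2=0, g3=1 [stuck-at-1], g4=1 → 1 — eliminated
  g4 stuck-at-0: g1=0, g2=0, g3=1, g4=0 [stuck-at-0] → 0 — matches
Only g4 stuck-at-0 reproduces the observed 0.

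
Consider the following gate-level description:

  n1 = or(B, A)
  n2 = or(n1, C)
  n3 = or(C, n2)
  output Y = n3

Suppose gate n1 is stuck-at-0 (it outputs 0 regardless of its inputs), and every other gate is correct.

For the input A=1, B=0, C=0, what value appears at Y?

Propagate with n1 forced: n1=0 [stuck-at-0], n2=0, n3=0.
So Y = 0. (Without the fault it would be 1.)

0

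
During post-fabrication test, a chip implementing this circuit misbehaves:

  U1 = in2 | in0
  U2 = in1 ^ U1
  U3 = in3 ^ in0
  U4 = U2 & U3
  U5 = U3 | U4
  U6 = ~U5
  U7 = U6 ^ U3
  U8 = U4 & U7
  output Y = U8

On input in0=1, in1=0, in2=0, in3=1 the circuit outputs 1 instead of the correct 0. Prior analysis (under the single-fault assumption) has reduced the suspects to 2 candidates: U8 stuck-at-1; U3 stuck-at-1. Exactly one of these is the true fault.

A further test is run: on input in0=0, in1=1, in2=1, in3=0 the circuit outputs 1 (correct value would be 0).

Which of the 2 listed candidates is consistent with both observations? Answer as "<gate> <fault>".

Evaluate each candidate on input in0=0, in1=1, in2=1, in3=0:
  U8 stuck-at-1: U1=1, U2=0, U3=0, U4=0, U5=0, U6=1, U7=1, U8=1 [stuck-at-1] → 1 — matches
  U3 stuck-at-1: U1=1, U2=0, U3=1 [stuck-at-1], U4=0, U5=1, U6=0, U7=1, U8=0 → 0 — eliminated
Only U8 stuck-at-1 reproduces the observed 1.

U8 stuck-at-1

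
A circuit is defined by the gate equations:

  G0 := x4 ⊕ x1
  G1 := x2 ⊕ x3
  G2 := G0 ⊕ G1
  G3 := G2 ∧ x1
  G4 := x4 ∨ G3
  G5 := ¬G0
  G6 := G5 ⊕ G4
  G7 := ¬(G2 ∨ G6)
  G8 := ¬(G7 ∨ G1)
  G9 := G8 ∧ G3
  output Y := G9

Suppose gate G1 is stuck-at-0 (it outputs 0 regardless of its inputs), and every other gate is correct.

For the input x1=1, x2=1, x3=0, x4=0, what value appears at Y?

Propagate with G1 forced: G0=1, G1=0 [stuck-at-0], G2=1, G3=1, G4=1, G5=0, G6=1, G7=0, G8=1, G9=1.
So Y = 1. (Without the fault it would be 0.)

1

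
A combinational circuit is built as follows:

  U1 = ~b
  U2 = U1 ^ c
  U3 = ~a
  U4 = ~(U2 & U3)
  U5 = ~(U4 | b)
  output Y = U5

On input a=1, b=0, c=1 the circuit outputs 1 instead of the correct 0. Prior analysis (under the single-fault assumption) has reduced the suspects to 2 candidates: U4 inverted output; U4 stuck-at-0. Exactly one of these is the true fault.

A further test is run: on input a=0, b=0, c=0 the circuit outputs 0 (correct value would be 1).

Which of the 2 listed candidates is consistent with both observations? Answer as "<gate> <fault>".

Evaluate each candidate on input a=0, b=0, c=0:
  U4 inverted output: U1=1, U2=1, U3=1, U4=1 [inverted output], U5=0 → 0 — matches
  U4 stuck-at-0: U1=1, U2=1, U3=1, U4=0 [stuck-at-0], U5=1 → 1 — eliminated
Only U4 inverted output reproduces the observed 0.

U4 inverted output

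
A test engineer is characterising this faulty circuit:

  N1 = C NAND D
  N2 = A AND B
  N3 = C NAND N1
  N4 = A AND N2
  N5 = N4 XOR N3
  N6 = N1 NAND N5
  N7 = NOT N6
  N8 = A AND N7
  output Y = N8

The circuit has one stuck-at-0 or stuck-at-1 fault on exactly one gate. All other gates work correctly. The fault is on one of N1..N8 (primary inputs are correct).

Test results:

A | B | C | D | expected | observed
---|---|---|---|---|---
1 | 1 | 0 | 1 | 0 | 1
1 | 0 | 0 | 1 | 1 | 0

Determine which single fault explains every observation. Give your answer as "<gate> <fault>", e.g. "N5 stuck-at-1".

Fault-free values for test 1 (A=1, B=1, C=0, D=1): N1=1, N2=1, N3=1, N4=1, N5=0, N6=1, N7=0, N8=0, giving Y=0. Observed 1.
Test 1: faults giving observed 1 are {N2 stuck-at-0, N3 stuck-at-0, N4 stuck-at-0, N5 stuck-at-1, N6 stuck-at-0, N7 stuck-at-1, N8 stuck-at-1}.
Test 2 (A=1, B=0, C=0, D=1): fault-free N1=1, N2=0, N3=1, N4=0, N5=1, N6=0, N7=1, N8=1 → 1; observed 0. Eliminates N2 stuck-at-0, N4 stuck-at-0, N5 stuck-at-1, N6 stuck-at-0, N7 stuck-at-1, N8 stuck-at-1.
Only N3 stuck-at-0 is consistent with every test.

N3 stuck-at-0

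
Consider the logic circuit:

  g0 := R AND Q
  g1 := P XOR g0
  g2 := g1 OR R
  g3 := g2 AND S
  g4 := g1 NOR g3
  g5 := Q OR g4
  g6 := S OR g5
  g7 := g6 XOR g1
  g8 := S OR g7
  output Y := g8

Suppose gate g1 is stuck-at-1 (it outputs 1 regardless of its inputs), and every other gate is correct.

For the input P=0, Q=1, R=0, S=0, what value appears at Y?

Propagate with g1 forced: g0=0, g1=1 [stuck-at-1], g2=1, g3=0, g4=0, g5=1, g6=1, g7=0, g8=0.
So Y = 0. (Without the fault it would be 1.)

0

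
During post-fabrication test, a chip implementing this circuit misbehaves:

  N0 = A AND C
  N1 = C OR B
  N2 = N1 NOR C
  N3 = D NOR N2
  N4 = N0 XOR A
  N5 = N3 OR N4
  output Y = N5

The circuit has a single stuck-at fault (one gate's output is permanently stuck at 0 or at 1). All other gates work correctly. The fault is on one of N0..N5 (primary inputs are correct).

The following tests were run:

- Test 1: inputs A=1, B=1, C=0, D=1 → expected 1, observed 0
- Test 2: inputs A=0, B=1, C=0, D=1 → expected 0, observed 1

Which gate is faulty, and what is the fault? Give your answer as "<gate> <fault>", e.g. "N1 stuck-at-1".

Fault-free values for test 1 (A=1, B=1, C=0, D=1): N0=0, N1=1, N2=0, N3=0, N4=1, N5=1, giving Y=1. Observed 0.
Test 1: faults giving observed 0 are {N0 stuck-at-1, N4 stuck-at-0, N5 stuck-at-0}.
Test 2 (A=0, B=1, C=0, D=1): fault-free N0=0, N1=1, N2=0, N3=0, N4=0, N5=0 → 0; observed 1. Eliminates N4 stuck-at-0, N5 stuck-at-0.
Only N0 stuck-at-1 is consistent with every test.

N0 stuck-at-1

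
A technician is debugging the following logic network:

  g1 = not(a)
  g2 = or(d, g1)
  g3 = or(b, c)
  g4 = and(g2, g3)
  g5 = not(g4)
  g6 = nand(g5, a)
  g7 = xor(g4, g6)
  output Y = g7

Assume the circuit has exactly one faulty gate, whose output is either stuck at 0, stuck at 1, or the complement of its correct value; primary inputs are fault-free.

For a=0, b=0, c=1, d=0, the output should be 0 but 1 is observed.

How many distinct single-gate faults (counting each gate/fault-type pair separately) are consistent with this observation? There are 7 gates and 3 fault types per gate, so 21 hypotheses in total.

12

Fault-free: g1=1, g2=1, g3=1, g4=1, g5=0, g6=1, g7=0 → 0. Observed 1.
  g1: stuck-at-0, inverted output ✓; others ✗
  g2: stuck-at-0, inverted output ✓; others ✗
  g3: stuck-at-0, inverted output ✓; others ✗
  g4: stuck-at-0, inverted output ✓; others ✗
  g5: none of the 3 fault types match ✗
  g6: stuck-at-0, inverted output ✓; others ✗
  g7: stuck-at-1, inverted output ✓; others ✗
Consistent faults: {g1 stuck-at-0, g1 inverted output, g2 stuck-at-0, g2 inverted output, g3 stuck-at-0, g3 inverted output, g4 stuck-at-0, g4 inverted output, g6 stuck-at-0, g6 inverted output, g7 stuck-at-1, g7 inverted output} — 12 in all.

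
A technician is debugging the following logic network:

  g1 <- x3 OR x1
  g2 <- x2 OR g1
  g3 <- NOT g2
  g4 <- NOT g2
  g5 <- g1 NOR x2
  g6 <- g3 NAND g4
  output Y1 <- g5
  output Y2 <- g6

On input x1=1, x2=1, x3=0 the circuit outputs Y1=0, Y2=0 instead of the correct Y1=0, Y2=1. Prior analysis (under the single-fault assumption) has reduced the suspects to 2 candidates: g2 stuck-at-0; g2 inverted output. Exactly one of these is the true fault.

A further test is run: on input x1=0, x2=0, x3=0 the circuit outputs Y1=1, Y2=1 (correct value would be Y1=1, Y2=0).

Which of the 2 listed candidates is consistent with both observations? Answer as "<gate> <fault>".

g2 inverted output

Evaluate each candidate on input x1=0, x2=0, x3=0:
  g2 stuck-at-0: g1=0, g2=0 [stuck-at-0], g3=1, g4=1, g5=1, g6=0 → Y1=1, Y2=0 — eliminated
  g2 inverted output: g1=0, g2=1 [inverted output], g3=0, g4=0, g5=1, g6=1 → Y1=1, Y2=1 — matches
Only g2 inverted output reproduces the observed Y1=1, Y2=1.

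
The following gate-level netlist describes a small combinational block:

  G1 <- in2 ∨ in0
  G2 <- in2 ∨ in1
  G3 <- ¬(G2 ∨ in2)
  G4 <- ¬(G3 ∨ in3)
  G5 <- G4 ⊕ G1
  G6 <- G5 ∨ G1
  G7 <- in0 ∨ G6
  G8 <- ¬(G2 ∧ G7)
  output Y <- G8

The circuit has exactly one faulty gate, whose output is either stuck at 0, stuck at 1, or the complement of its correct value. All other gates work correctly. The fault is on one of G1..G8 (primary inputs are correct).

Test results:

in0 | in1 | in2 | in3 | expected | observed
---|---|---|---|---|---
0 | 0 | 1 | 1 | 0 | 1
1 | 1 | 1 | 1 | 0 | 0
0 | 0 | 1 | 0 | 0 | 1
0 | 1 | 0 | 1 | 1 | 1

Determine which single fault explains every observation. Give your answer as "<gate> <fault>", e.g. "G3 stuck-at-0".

Fault-free values for test 1 (in0=0, in1=0, in2=1, in3=1): G1=1, G2=1, G3=0, G4=0, G5=1, G6=1, G7=1, G8=0, giving Y=0. Observed 1.
Test 1: faults giving observed 1 are {G1 stuck-at-0, G1 inverted output, G2 stuck-at-0, G2 inverted output, G6 stuck-at-0, G6 inverted output, G7 stuck-at-0, G7 inverted output, G8 stuck-at-1, G8 inverted output}.
Test 2 (in0=1, in1=1, in2=1, in3=1): fault-free G1=1, G2=1, G3=0, G4=0, G5=1, G6=1, G7=1, G8=0 → 0; observed 0. Eliminates G2 stuck-at-0, G2 inverted output, G7 stuck-at-0, G7 inverted output, G8 stuck-at-1, G8 inverted output.
Test 3 (in0=0, in1=0, in2=1, in3=0): fault-free G1=1, G2=1, G3=0, G4=1, G5=0, G6=1, G7=1, G8=0 → 0; observed 1. Eliminates G1 stuck-at-0, G1 inverted output.
Test 4 (in0=0, in1=1, in2=0, in3=1): fault-free G1=0, G2=1, G3=0, G4=0, G5=0, G6=0, G7=0, G8=1 → 1; observed 1. Eliminates G6 inverted output.
Only G6 stuck-at-0 is consistent with every test.

G6 stuck-at-0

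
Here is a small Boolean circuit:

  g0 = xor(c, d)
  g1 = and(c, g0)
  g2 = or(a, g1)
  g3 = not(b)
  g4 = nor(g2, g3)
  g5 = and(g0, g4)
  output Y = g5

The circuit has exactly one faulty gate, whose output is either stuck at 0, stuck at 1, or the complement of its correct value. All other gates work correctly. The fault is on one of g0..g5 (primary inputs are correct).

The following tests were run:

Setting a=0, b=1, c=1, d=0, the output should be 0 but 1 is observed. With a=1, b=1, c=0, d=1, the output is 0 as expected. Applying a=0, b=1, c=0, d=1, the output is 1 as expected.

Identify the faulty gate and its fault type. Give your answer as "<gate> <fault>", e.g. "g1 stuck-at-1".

g1 stuck-at-0

Fault-free values for test 1 (a=0, b=1, c=1, d=0): g0=1, g1=1, g2=1, g3=0, g4=0, g5=0, giving Y=0. Observed 1.
Test 1: faults giving observed 1 are {g1 stuck-at-0, g1 inverted output, g2 stuck-at-0, g2 inverted output, g4 stuck-at-1, g4 inverted output, g5 stuck-at-1, g5 inverted output}.
Test 2 (a=1, b=1, c=0, d=1): fault-free g0=1, g1=0, g2=1, g3=0, g4=0, g5=0 → 0; observed 0. Eliminates g2 stuck-at-0, g2 inverted output, g4 stuck-at-1, g4 inverted output, g5 stuck-at-1, g5 inverted output.
Test 3 (a=0, b=1, c=0, d=1): fault-free g0=1, g1=0, g2=0, g3=0, g4=1, g5=1 → 1; observed 1. Eliminates g1 inverted output.
Only g1 stuck-at-0 is consistent with every test.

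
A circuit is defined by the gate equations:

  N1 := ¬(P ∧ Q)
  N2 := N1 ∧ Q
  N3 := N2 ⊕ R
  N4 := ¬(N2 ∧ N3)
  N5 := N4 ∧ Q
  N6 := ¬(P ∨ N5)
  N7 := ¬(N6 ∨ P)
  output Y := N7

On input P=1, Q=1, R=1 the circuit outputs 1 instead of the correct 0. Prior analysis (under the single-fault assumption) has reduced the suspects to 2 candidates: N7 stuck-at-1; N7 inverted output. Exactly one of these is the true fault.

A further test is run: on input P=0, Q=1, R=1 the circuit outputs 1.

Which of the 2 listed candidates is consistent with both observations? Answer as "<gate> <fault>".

Evaluate each candidate on input P=0, Q=1, R=1:
  N7 stuck-at-1: N1=1, N2=1, N3=0, N4=1, N5=1, N6=0, N7=1 [stuck-at-1] → 1 — matches
  N7 inverted output: N1=1, N2=1, N3=0, N4=1, N5=1, N6=0, N7=0 [inverted output] → 0 — eliminated
Only N7 stuck-at-1 reproduces the observed 1.

N7 stuck-at-1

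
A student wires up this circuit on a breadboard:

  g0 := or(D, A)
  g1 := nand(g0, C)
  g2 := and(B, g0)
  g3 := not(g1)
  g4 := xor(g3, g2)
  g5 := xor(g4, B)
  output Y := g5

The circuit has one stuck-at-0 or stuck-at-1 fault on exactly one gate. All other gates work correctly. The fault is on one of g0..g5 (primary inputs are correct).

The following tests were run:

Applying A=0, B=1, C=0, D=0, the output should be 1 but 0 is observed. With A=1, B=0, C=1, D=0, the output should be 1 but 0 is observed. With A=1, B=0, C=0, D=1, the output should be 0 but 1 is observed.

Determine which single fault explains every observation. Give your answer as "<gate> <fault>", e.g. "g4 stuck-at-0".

g2 stuck-at-1

Fault-free values for test 1 (A=0, B=1, C=0, D=0): g0=0, g1=1, g2=0, g3=0, g4=0, g5=1, giving Y=1. Observed 0.
Test 1: faults giving observed 0 are {g0 stuck-at-1, g1 stuck-at-0, g2 stuck-at-1, g3 stuck-at-1, g4 stuck-at-1, g5 stuck-at-0}.
Test 2 (A=1, B=0, C=1, D=0): fault-free g0=1, g1=0, g2=0, g3=1, g4=1, g5=1 → 1; observed 0. Eliminates g0 stuck-at-1, g1 stuck-at-0, g3 stuck-at-1, g4 stuck-at-1.
Test 3 (A=1, B=0, C=0, D=1): fault-free g0=1, g1=1, g2=0, g3=0, g4=0, g5=0 → 0; observed 1. Eliminates g5 stuck-at-0.
Only g2 stuck-at-1 is consistent with every test.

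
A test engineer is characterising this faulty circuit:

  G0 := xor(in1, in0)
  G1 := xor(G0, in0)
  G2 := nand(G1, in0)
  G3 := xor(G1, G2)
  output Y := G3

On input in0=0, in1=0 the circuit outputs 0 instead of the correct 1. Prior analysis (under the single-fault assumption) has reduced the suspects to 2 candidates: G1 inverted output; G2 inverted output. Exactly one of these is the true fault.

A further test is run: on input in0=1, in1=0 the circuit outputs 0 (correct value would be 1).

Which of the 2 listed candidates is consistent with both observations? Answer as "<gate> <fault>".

Evaluate each candidate on input in0=1, in1=0:
  G1 inverted output: G0=1, G1=1 [inverted output], G2=0, G3=1 → 1 — eliminated
  G2 inverted output: G0=1, G1=0, G2=0 [inverted output], G3=0 → 0 — matches
Only G2 inverted output reproduces the observed 0.

G2 inverted output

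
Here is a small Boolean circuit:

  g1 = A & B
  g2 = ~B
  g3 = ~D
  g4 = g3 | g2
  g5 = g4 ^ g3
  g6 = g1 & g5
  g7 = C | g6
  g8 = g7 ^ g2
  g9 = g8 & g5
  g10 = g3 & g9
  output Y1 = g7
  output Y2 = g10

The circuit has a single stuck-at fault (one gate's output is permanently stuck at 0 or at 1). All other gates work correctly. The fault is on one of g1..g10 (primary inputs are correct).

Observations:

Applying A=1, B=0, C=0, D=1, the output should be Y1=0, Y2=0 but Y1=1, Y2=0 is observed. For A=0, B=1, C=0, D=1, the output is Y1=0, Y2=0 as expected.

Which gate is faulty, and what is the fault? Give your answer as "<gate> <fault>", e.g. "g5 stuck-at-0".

g1 stuck-at-1

Fault-free values for test 1 (A=1, B=0, C=0, D=1): g1=0, g2=1, g3=0, g4=1, g5=1, g6=0, g7=0, g8=1, g9=1, g10=0, giving Y1=0, Y2=0. Observed Y1=1, Y2=0.
Test 1: faults giving observed Y1=1, Y2=0 are {g1 stuck-at-1, g6 stuck-at-1, g7 stuck-at-1}.
Test 2 (A=0, B=1, C=0, D=1): fault-free g1=0, g2=0, g3=0, g4=0, g5=0, g6=0, g7=0, g8=0, g9=0, g10=0 → Y1=0, Y2=0; observed Y1=0, Y2=0. Eliminates g6 stuck-at-1, g7 stuck-at-1.
Only g1 stuck-at-1 is consistent with every test.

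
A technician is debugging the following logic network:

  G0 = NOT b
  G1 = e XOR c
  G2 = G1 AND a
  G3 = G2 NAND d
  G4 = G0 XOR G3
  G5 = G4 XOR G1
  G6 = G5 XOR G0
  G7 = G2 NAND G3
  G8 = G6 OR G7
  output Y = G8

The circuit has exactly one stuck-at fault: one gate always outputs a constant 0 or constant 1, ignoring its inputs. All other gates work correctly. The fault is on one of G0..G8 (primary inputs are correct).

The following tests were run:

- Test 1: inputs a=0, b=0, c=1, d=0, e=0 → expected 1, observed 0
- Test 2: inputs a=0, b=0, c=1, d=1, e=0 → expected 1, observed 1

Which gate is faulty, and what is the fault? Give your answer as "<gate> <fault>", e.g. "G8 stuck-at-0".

Fault-free values for test 1 (a=0, b=0, c=1, d=0, e=0): G0=1, G1=1, G2=0, G3=1, G4=0, G5=1, G6=0, G7=1, G8=1, giving Y=1. Observed 0.
Test 1: faults giving observed 0 are {G2 stuck-at-1, G7 stuck-at-0, G8 stuck-at-0}.
Test 2 (a=0, b=0, c=1, d=1, e=0): fault-free G0=1, G1=1, G2=0, G3=1, G4=0, G5=1, G6=0, G7=1, G8=1 → 1; observed 1. Eliminates G7 stuck-at-0, G8 stuck-at-0.
Only G2 stuck-at-1 is consistent with every test.

G2 stuck-at-1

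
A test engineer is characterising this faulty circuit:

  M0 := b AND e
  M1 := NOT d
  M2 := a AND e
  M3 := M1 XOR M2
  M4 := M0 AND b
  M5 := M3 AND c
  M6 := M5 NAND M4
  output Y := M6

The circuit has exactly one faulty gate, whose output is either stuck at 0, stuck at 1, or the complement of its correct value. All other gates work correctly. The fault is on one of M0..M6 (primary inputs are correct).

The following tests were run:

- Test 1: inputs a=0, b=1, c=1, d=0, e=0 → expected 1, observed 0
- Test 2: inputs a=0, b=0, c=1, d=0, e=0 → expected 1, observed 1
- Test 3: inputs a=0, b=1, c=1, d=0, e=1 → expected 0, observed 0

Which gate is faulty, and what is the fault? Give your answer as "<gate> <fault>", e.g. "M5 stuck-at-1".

Fault-free values for test 1 (a=0, b=1, c=1, d=0, e=0): M0=0, M1=1, M2=0, M3=1, M4=0, M5=1, M6=1, giving Y=1. Observed 0.
Test 1: faults giving observed 0 are {M0 stuck-at-1, M0 inverted output, M4 stuck-at-1, M4 inverted output, M6 stuck-at-0, M6 inverted output}.
Test 2 (a=0, b=0, c=1, d=0, e=0): fault-free M0=0, M1=1, M2=0, M3=1, M4=0, M5=1, M6=1 → 1; observed 1. Eliminates M4 stuck-at-1, M4 inverted output, M6 stuck-at-0, M6 inverted output.
Test 3 (a=0, b=1, c=1, d=0, e=1): fault-free M0=1, M1=1, M2=0, M3=1, M4=1, M5=1, M6=0 → 0; observed 0. Eliminates M0 inverted output.
Only M0 stuck-at-1 is consistent with every test.

M0 stuck-at-1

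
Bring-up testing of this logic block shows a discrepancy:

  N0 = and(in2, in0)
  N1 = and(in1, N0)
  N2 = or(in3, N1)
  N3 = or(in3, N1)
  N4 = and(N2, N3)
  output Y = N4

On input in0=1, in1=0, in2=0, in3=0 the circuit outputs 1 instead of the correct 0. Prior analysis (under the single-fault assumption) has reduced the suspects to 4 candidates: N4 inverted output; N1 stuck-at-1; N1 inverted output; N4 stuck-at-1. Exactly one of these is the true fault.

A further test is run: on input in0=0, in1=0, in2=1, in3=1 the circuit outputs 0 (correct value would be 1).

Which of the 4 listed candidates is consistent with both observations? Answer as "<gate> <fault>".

N4 inverted output

Evaluate each candidate on input in0=0, in1=0, in2=1, in3=1:
  N4 inverted output: N0=0, N1=0, N2=1, N3=1, N4=0 [inverted output] → 0 — matches
  N1 stuck-at-1: N0=0, N1=1 [stuck-at-1], N2=1, N3=1, N4=1 → 1 — eliminated
  N1 inverted output: N0=0, N1=1 [inverted output], N2=1, N3=1, N4=1 → 1 — eliminated
  N4 stuck-at-1: N0=0, N1=0, N2=1, N3=1, N4=1 [stuck-at-1] → 1 — eliminated
Only N4 inverted output reproduces the observed 0.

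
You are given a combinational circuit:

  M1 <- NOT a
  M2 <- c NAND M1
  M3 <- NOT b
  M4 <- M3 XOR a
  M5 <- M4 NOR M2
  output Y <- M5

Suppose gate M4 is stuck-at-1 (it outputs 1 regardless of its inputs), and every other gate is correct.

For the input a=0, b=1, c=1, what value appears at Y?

Propagate with M4 forced: M1=1, M2=0, M3=0, M4=1 [stuck-at-1], M5=0.
So Y = 0. (Without the fault it would be 1.)

0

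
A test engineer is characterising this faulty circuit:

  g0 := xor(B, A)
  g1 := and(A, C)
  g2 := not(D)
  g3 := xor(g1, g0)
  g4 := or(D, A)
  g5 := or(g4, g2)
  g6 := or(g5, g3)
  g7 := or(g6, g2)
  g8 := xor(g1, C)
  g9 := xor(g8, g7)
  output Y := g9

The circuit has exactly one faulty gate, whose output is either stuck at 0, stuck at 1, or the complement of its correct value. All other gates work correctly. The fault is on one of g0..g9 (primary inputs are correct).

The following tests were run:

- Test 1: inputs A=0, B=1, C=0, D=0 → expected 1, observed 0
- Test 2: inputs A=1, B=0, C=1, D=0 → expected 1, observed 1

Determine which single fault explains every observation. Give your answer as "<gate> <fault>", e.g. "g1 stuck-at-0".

Fault-free values for test 1 (A=0, B=1, C=0, D=0): g0=1, g1=0, g2=1, g3=1, g4=0, g5=1, g6=1, g7=1, g8=0, g9=1, giving Y=1. Observed 0.
Test 1: faults giving observed 0 are {g1 stuck-at-1, g1 inverted output, g7 stuck-at-0, g7 inverted output, g8 stuck-at-1, g8 inverted output, g9 stuck-at-0, g9 inverted output}.
Test 2 (A=1, B=0, C=1, D=0): fault-free g0=1, g1=1, g2=1, g3=0, g4=1, g5=1, g6=1, g7=1, g8=0, g9=1 → 1; observed 1. Eliminates g1 inverted output, g7 stuck-at-0, g7 inverted output, g8 stuck-at-1, g8 inverted output, g9 stuck-at-0, g9 inverted output.
Only g1 stuck-at-1 is consistent with every test.

g1 stuck-at-1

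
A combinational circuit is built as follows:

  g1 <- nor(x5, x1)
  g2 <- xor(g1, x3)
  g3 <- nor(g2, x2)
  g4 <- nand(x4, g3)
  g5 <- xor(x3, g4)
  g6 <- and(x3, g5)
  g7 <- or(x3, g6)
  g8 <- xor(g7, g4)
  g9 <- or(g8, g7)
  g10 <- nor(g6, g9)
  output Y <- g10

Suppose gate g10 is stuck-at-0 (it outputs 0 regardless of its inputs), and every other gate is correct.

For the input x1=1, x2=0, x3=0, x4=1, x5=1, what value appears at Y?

0

Propagate with g10 forced: g1=0, g2=0, g3=1, g4=0, g5=0, g6=0, g7=0, g8=0, g9=0, g10=0 [stuck-at-0].
So Y = 0. (Without the fault it would be 1.)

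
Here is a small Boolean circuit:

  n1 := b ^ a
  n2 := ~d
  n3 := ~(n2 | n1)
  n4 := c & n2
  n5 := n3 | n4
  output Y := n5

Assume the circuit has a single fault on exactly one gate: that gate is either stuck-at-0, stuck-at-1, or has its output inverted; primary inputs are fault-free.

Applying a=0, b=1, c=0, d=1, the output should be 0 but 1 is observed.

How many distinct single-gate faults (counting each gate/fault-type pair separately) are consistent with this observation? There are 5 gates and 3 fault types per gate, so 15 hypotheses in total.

8

Fault-free: n1=1, n2=0, n3=0, n4=0, n5=0 → 0. Observed 1.
  n1: stuck-at-0, inverted output ✓; others ✗
  n2: none of the 3 fault types match ✗
  n3: stuck-at-1, inverted output ✓; others ✗
  n4: stuck-at-1, inverted output ✓; others ✗
  n5: stuck-at-1, inverted output ✓; others ✗
Consistent faults: {n1 stuck-at-0, n1 inverted output, n3 stuck-at-1, n3 inverted output, n4 stuck-at-1, n4 inverted output, n5 stuck-at-1, n5 inverted output} — 8 in all.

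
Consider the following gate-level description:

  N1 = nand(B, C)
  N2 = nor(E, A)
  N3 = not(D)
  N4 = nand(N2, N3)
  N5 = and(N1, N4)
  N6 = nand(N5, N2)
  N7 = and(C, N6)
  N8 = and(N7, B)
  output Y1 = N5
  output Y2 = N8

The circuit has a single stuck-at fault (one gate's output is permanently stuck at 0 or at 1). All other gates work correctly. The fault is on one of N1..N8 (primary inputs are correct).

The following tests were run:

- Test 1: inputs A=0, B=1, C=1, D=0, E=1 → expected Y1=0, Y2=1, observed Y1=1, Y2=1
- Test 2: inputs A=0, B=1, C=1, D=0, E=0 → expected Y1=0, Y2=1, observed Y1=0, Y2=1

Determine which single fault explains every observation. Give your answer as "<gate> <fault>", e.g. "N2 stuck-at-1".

Fault-free values for test 1 (A=0, B=1, C=1, D=0, E=1): N1=0, N2=0, N3=1, N4=1, N5=0, N6=1, N7=1, N8=1, giving Y1=0, Y2=1. Observed Y1=1, Y2=1.
Test 1: faults giving observed Y1=1, Y2=1 are {N1 stuck-at-1, N5 stuck-at-1}.
Test 2 (A=0, B=1, C=1, D=0, E=0): fault-free N1=0, N2=1, N3=1, N4=0, N5=0, N6=1, N7=1, N8=1 → Y1=0, Y2=1; observed Y1=0, Y2=1. Eliminates N5 stuck-at-1.
Only N1 stuck-at-1 is consistent with every test.

N1 stuck-at-1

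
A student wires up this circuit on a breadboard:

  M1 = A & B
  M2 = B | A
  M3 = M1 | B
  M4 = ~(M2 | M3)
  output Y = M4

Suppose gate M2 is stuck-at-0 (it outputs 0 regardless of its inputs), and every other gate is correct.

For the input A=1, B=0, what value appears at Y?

1

Propagate with M2 forced: M1=0, M2=0 [stuck-at-0], M3=0, M4=1.
So Y = 1. (Without the fault it would be 0.)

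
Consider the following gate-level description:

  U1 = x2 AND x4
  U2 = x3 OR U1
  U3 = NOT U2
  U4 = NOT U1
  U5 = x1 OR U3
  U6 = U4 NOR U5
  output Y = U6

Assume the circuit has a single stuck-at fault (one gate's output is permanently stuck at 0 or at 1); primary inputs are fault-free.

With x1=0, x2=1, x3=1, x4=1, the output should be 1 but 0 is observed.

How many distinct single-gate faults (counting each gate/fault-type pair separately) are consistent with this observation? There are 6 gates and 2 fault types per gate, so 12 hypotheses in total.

6

Fault-free: U1=1, U2=1, U3=0, U4=0, U5=0, U6=1 → 1. Observed 0.
  U1 stuck-at-0: output 0 ✓
  U1 stuck-at-1: output 1 ✗
  U2 stuck-at-0: output 0 ✓
  U2 stuck-at-1: output 1 ✗
  U3 stuck-at-0: output 1 ✗
  U3 stuck-at-1: output 0 ✓
  U4 stuck-at-0: output 1 ✗
  U4 stuck-at-1: output 0 ✓
  U5 stuck-at-0: output 1 ✗
  U5 stuck-at-1: output 0 ✓
  U6 stuck-at-0: output 0 ✓
  U6 stuck-at-1: output 1 ✗
Consistent faults: {U1 stuck-at-0, U2 stuck-at-0, U3 stuck-at-1, U4 stuck-at-1, U5 stuck-at-1, U6 stuck-at-0} — 6 in all.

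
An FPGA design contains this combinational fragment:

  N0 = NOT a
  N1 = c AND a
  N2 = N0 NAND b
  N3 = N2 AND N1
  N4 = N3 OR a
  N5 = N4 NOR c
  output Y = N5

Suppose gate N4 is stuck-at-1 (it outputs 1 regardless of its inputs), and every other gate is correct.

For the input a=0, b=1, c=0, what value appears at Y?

Propagate with N4 forced: N0=1, N1=0, N2=0, N3=0, N4=1 [stuck-at-1], N5=0.
So Y = 0. (Without the fault it would be 1.)

0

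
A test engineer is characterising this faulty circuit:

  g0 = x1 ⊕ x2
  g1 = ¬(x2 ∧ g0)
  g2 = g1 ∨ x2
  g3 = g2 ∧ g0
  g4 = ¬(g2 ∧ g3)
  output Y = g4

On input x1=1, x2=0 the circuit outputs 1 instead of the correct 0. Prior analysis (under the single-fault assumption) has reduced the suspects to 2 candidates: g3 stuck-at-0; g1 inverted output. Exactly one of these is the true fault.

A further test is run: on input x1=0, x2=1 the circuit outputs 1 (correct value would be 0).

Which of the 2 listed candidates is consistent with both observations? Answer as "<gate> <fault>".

Evaluate each candidate on input x1=0, x2=1:
  g3 stuck-at-0: g0=1, g1=0, g2=1, g3=0 [stuck-at-0], g4=1 → 1 — matches
  g1 inverted output: g0=1, g1=1 [inverted output], g2=1, g3=1, g4=0 → 0 — eliminated
Only g3 stuck-at-0 reproduces the observed 1.

g3 stuck-at-0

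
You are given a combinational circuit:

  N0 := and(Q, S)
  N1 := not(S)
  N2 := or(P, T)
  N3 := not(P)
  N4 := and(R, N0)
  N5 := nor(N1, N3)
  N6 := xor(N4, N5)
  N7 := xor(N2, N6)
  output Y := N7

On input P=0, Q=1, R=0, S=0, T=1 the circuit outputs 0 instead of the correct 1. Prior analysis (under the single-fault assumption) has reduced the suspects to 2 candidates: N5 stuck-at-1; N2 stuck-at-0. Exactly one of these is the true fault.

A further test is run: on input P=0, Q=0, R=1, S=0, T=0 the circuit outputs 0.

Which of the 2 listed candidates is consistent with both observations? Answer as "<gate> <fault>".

Evaluate each candidate on input P=0, Q=0, R=1, S=0, T=0:
  N5 stuck-at-1: N0=0, N1=1, N2=0, N3=1, N4=0, N5=1 [stuck-at-1], N6=1, N7=1 → 1 — eliminated
  N2 stuck-at-0: N0=0, N1=1, N2=0 [stuck-at-0], N3=1, N4=0, N5=0, N6=0, N7=0 → 0 — matches
Only N2 stuck-at-0 reproduces the observed 0.

N2 stuck-at-0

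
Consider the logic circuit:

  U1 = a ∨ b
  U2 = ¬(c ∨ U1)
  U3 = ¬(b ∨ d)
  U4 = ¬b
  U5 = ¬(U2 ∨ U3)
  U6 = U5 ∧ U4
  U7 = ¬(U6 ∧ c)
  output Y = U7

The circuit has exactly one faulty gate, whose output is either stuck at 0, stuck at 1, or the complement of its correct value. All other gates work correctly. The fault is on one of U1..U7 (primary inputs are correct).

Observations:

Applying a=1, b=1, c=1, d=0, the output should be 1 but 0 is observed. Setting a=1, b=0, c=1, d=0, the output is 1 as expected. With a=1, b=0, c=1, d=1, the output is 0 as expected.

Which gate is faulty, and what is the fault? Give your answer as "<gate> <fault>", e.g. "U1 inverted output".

U4 stuck-at-1

Fault-free values for test 1 (a=1, b=1, c=1, d=0): U1=1, U2=0, U3=0, U4=0, U5=1, U6=0, U7=1, giving Y=1. Observed 0.
Test 1: faults giving observed 0 are {U4 stuck-at-1, U4 inverted output, U6 stuck-at-1, U6 inverted output, U7 stuck-at-0, U7 inverted output}.
Test 2 (a=1, b=0, c=1, d=0): fault-free U1=1, U2=0, U3=1, U4=1, U5=0, U6=0, U7=1 → 1; observed 1. Eliminates U6 stuck-at-1, U6 inverted output, U7 stuck-at-0, U7 inverted output.
Test 3 (a=1, b=0, c=1, d=1): fault-free U1=1, U2=0, U3=0, U4=1, U5=1, U6=1, U7=0 → 0; observed 0. Eliminates U4 inverted output.
Only U4 stuck-at-1 is consistent with every test.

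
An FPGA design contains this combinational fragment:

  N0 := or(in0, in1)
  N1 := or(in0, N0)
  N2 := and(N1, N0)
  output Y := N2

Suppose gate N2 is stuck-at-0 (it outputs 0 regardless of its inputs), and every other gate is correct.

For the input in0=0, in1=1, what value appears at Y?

0

Propagate with N2 forced: N0=1, N1=1, N2=0 [stuck-at-0].
So Y = 0. (Without the fault it would be 1.)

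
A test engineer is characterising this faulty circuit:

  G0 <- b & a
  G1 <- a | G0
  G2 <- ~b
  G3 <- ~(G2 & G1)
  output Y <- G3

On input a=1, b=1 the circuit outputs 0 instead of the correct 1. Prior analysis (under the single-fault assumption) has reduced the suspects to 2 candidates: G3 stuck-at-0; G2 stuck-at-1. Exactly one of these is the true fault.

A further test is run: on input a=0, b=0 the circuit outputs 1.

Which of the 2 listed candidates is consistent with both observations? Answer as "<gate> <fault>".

G2 stuck-at-1

Evaluate each candidate on input a=0, b=0:
  G3 stuck-at-0: G0=0, G1=0, G2=1, G3=0 [stuck-at-0] → 0 — eliminated
  G2 stuck-at-1: G0=0, G1=0, G2=1 [stuck-at-1], G3=1 → 1 — matches
Only G2 stuck-at-1 reproduces the observed 1.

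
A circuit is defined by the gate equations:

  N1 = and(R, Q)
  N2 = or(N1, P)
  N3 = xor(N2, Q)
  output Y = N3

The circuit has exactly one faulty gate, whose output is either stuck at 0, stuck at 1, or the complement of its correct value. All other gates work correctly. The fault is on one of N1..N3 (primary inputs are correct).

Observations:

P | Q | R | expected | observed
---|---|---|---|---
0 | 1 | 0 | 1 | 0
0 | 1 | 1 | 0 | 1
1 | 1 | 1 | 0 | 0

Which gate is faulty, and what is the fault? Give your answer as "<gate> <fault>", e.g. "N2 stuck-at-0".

Fault-free values for test 1 (P=0, Q=1, R=0): N1=0, N2=0, N3=1, giving Y=1. Observed 0.
Test 1: faults giving observed 0 are {N1 stuck-at-1, N1 inverted output, N2 stuck-at-1, N2 inverted output, N3 stuck-at-0, N3 inverted output}.
Test 2 (P=0, Q=1, R=1): fault-free N1=1, N2=1, N3=0 → 0; observed 1. Eliminates N1 stuck-at-1, N2 stuck-at-1, N3 stuck-at-0.
Test 3 (P=1, Q=1, R=1): fault-free N1=1, N2=1, N3=0 → 0; observed 0. Eliminates N2 inverted output, N3 inverted output.
Only N1 inverted output is consistent with every test.

N1 inverted output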